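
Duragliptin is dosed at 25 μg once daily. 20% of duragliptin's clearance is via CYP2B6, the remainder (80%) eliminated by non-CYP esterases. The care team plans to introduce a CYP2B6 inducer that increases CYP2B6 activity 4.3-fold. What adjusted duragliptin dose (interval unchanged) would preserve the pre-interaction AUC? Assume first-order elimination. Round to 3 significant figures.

CYP2B6: 0.2 × 4.3 = 0.86
Other: 0.8 (unchanged)
Relative clearance = 0.86 + 0.8 = 1.66.
Css,avg = (dose rate)/CL, so holding Css fixed requires dose ∝ CL: 25 × 1.66 = 41.5 μg.

41.5 μg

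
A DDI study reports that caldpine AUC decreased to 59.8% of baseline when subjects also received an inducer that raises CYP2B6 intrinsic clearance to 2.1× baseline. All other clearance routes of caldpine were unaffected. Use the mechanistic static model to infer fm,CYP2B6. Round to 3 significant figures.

0.611

Let x = fm,CYP2B6. Because AUC ∝ 1/CL, relative clearance rose to 1/0.598 = 1.672.
Setting x·2.1 + (1 − x) = 1.672 and solving: x = (1.672 − 1)/(2.1 − 1) = 0.611.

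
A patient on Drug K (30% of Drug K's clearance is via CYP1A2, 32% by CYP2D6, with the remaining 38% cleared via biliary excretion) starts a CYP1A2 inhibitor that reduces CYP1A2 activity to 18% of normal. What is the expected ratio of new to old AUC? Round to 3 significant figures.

The CYP1A2 pathway (30% of clearance) drops to 0.18× activity: 0.3 × 0.18 = 0.054.
CYP2D6 (32%) and the residual 38% are unaffected.
CL_new/CL_old = 0.054 + 0.32 + 0.38 = 0.754.
AUC ratio = CL_old/CL_new = 1 / 0.754 = 1.33.

1.33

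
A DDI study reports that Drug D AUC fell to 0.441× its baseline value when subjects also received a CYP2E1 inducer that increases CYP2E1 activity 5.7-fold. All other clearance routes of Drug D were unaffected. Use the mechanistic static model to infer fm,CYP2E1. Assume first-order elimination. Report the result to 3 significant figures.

0.270

Let fm be the CYP2E1 fraction. New clearance relative to baseline = fm × 5.7 + (1 − fm).
AUC ratio = 1 / (new CL fraction), so new CL fraction = 1 / 0.441 = 2.268.
fm × 5.7 + 1 − fm = 2.268  ⇒  fm × (5.7 − 1) = 1.268  ⇒  fm = 0.270.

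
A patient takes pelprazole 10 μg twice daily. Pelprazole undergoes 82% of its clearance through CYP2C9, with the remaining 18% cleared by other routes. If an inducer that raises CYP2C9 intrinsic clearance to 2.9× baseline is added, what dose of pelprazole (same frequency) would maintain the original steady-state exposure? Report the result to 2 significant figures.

The CYP2C9 pathway (82% of clearance) increases to 2.9× activity: 0.82 × 2.9 = 2.378.
The remaining 18% of clearance is unaffected.
CL_new/CL_old = 2.378 + 0.18 = 2.558.
Css,avg = (dose rate)/CL, so holding Css fixed requires dose ∝ CL: 10 × 2.558 = 26 μg.

26 μg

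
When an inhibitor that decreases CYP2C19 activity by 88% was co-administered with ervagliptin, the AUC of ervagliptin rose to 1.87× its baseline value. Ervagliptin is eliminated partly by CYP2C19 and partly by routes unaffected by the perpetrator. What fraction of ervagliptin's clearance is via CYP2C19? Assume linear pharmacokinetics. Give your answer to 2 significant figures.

0.53

Let fm be the CYP2C19 fraction. New clearance relative to baseline = fm × 0.12 + (1 − fm).
AUC ratio = 1 / (new CL fraction), so new CL fraction = 1 / 1.87 = 0.5348.
fm × 0.12 + 1 − fm = 0.5348  ⇒  fm × (0.12 − 1) = −0.4652  ⇒  fm = 0.53.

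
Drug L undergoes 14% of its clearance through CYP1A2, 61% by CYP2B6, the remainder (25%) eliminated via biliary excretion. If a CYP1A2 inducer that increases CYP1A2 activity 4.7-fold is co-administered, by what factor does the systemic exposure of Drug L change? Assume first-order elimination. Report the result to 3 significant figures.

The CYP1A2 pathway (14% of clearance) increases to 4.7× activity: 0.14 × 4.7 = 0.658.
CYP2B6 (61%) and the residual 25% are unaffected.
New clearance relative to baseline: 0.658 + 0.61 + 0.25 = 1.518.
Systemic exposure is inversely proportional to clearance, so the fold-change is 1 / 1.518 = 0.659.

0.659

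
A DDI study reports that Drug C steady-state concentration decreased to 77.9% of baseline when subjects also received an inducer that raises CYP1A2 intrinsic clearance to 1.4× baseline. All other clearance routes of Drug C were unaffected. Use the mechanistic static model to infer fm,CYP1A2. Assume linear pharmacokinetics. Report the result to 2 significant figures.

0.71

CL'/CL = 1 / 0.779 = 1.284
1.4·fm + (1 − fm) = 1.284
fm = (1.284 − 1) / (1.4 − 1) = 0.71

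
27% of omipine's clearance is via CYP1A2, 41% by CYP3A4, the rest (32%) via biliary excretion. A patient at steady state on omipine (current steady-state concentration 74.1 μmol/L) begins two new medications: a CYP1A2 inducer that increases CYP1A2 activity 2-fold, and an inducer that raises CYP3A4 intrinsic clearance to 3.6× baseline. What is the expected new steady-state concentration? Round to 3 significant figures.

31.7 μmol/L

CYP1A2: 0.27 × 2 = 0.54
CYP3A4: 0.41 × 3.6 = 1.476
Other: 0.32 (unchanged)
Relative clearance = 0.54 + 1.476 + 0.32 = 2.336.
New steady-state concentration = 74.1 / 2.336 = 31.7 μmol/L (concentration scales inversely with clearance).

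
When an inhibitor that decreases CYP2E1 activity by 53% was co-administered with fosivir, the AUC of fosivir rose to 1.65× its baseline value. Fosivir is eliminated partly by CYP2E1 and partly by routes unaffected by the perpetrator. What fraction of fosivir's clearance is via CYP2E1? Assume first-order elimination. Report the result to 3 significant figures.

0.743

Write x for the fraction cleared via CYP2E1. The observed AUC change means clearance fell to 1/1.65 = 0.6061 of baseline.
Only the CYP2E1 route changed, so 0.6061 = x·0.47 + (1 − x), giving x = 0.743.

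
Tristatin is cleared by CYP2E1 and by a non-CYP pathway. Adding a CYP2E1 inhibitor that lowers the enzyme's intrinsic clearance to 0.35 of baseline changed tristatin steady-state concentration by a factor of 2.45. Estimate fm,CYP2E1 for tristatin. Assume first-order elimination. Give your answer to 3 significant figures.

Let fm be the CYP2E1 fraction. New clearance relative to baseline = fm × 0.35 + (1 − fm).
Steady-state concentration ratio = 1 / (new CL fraction), so new CL fraction = 1 / 2.45 = 0.4082.
fm × 0.35 + 1 − fm = 0.4082  ⇒  fm × (0.35 − 1) = −0.5918  ⇒  fm = 0.911.

0.911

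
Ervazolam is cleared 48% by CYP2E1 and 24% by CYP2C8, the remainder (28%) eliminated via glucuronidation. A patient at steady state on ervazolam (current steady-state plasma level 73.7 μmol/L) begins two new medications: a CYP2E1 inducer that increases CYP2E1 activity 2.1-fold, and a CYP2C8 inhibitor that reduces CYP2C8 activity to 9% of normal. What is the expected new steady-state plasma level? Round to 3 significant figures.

56.3 μmol/L

CYP2E1: 0.48 × 2.1 = 1.008
CYP2C8: 0.24 × 0.09 = 0.0216
Other: 0.28 (unchanged)
New clearance relative to baseline: 1.008 + 0.0216 + 0.28 = 1.3096.
Steady-state plasma level ∝ 1/CL: new value = 73.7 / 1.3096 = 56.3 μmol/L.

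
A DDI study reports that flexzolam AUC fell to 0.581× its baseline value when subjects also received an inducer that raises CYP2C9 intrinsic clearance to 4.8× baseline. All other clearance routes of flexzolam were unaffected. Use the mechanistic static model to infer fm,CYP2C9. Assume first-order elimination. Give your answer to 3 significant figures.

0.190

Let x = fm,CYP2C9. Because AUC ∝ 1/CL, relative clearance rose to 1/0.581 = 1.721.
Setting x·4.8 + (1 − x) = 1.721 and solving: x = (1.721 − 1)/(4.8 − 1) = 0.190.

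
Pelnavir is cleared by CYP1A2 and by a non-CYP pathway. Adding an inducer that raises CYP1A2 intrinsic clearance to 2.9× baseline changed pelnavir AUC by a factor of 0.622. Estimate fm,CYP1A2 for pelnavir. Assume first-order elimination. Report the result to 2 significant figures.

0.32

Let fm be the CYP1A2 fraction. New clearance relative to baseline = fm × 2.9 + (1 − fm).
AUC ratio = 1 / (new CL fraction), so new CL fraction = 1 / 0.622 = 1.608.
fm × 2.9 + 1 − fm = 1.608  ⇒  fm × (2.9 − 1) = 0.6077  ⇒  fm = 0.32.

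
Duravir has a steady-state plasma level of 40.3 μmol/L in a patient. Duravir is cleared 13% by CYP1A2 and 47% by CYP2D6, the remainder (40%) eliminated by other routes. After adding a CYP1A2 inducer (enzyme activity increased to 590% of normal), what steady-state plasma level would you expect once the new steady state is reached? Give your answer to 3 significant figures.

CYP1A2: 0.13 × 5.9 = 0.767
CYP2D6: 0.47 (unchanged)
Other: 0.4 (unchanged)
New clearance relative to baseline: 0.767 + 0.47 + 0.4 = 1.637.
With dosing unchanged, steady-state plasma level scales as 1/CL: 40.3 / 1.637 = 24.6 μmol/L.

24.6 μmol/L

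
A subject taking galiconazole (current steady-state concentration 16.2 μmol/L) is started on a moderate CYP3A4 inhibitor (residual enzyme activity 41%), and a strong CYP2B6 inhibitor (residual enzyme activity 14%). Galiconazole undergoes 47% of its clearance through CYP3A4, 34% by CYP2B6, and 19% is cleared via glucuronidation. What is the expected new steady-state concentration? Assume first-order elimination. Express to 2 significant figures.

CYP3A4: 0.47 × 0.41 = 0.1927
CYP2B6: 0.34 × 0.14 = 0.0476
Other: 0.19 (unchanged)
Relative clearance = 0.1927 + 0.0476 + 0.19 = 0.4303.
Steady-state concentration ∝ 1/CL: new value = 16.2 / 0.4303 = 38 μmol/L.

38 μmol/L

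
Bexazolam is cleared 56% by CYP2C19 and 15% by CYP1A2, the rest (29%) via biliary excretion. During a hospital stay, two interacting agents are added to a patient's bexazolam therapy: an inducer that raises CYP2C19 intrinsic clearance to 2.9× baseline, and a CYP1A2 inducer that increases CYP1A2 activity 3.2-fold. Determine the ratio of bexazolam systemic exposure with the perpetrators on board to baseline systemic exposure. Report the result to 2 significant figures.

0.42

The CYP2C19 pathway (56% of clearance) is boosted to 2.9× activity: 0.56 × 2.9 = 1.624.
The CYP1A2 pathway (15% of clearance) is boosted to 3.2× activity: 0.15 × 3.2 = 0.48.
Non-CYP routes (29%) are unchanged.
CL_new/CL_old = 1.624 + 0.48 + 0.29 = 2.394.
Because systemic exposure varies inversely with clearance, the combined effect is 1 / 2.394 = 0.42.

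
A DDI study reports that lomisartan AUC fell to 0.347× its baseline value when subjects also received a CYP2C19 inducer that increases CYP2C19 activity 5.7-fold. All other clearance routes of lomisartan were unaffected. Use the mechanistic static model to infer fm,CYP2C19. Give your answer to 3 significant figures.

0.400

CL'/CL = 1 / 0.347 = 2.882
5.7·fm + (1 − fm) = 2.882
fm = (2.882 − 1) / (5.7 − 1) = 0.400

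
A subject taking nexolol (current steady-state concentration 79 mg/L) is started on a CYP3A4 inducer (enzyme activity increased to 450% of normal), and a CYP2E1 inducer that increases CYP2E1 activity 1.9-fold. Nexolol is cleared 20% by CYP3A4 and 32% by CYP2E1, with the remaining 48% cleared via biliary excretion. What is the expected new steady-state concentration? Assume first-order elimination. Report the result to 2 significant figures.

40 mg/L

CYP3A4: 0.2 × 4.5 = 0.9
CYP2E1: 0.32 × 1.9 = 0.608
Other: 0.48 (unchanged)
New clearance relative to baseline: 0.9 + 0.608 + 0.48 = 1.988.
New steady-state concentration = 79 / 1.988 = 40 mg/L (concentration scales inversely with clearance).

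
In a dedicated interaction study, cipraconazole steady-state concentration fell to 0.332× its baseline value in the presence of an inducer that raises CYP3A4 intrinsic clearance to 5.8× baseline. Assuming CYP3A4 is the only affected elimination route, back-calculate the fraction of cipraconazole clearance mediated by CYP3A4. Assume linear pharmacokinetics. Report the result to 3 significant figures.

0.419

CL'/CL = 1 / 0.332 = 3.012
5.8·fm + (1 − fm) = 3.012
fm = (3.012 − 1) / (5.8 − 1) = 0.419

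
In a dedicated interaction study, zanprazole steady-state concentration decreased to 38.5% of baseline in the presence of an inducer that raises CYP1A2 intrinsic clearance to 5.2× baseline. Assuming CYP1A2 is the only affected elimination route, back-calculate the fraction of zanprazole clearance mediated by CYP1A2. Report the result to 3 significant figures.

Write x for the fraction cleared via CYP1A2. The observed steady-state concentration change means clearance rose to 1/0.385 = 2.597 of baseline.
Only the CYP1A2 route changed, so 2.597 = x·5.2 + (1 − x), giving x = 0.380.

0.380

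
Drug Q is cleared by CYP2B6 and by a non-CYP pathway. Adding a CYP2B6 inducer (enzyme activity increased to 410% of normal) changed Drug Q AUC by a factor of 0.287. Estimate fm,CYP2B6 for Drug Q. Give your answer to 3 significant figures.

0.801

Let x = fm,CYP2B6. Because AUC ∝ 1/CL, relative clearance rose to 1/0.287 = 3.484.
Only the CYP2B6 route changed, so 3.484 = x·4.1 + (1 − x), giving x = 0.801.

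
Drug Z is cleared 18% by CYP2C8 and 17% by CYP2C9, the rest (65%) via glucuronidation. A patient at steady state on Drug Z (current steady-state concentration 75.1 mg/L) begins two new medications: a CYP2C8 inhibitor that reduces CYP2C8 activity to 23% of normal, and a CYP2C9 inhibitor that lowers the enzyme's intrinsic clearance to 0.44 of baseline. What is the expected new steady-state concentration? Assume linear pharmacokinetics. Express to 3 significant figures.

CYP2C8: 0.18 × 0.23 = 0.0414
CYP2C9: 0.17 × 0.44 = 0.0748
Other: 0.65 (unchanged)
CL_new/CL_old = 0.0414 + 0.0748 + 0.65 = 0.7662.
Steady-state concentration ∝ 1/CL: new value = 75.1 / 0.7662 = 98.0 mg/L.

98.0 mg/L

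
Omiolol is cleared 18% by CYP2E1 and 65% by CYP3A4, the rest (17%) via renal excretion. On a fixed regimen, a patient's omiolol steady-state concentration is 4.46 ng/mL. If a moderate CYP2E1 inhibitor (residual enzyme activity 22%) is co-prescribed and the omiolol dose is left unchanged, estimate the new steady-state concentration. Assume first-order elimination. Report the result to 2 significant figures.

5.2 ng/mL

The CYP2E1 pathway (18% of clearance) is reduced to 0.22× activity: 0.18 × 0.22 = 0.0396.
CYP3A4 (65%) and the residual 17% are unaffected.
CL_new/CL_old = 0.0396 + 0.65 + 0.17 = 0.8596.
New steady-state concentration = baseline ÷ relative clearance = 4.46 / 0.8596 = 5.2 ng/mL.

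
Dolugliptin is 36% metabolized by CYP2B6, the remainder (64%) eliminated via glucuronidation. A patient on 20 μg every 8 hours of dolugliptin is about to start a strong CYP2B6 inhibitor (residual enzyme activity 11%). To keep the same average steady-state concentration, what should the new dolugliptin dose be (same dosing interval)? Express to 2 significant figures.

CYP2B6: 0.36 × 0.11 = 0.0396
Other: 0.64 (unchanged)
New clearance relative to baseline: 0.0396 + 0.64 = 0.6796.
Exposure is unchanged when dose changes in proportion to clearance. New dose = 20 μg × 0.6796 = 14 μg.

14 μg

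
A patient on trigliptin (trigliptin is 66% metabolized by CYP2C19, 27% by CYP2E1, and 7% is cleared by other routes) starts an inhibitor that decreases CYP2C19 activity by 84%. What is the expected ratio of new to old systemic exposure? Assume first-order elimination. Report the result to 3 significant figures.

CYP2C19: 0.66 × 0.16 = 0.1056
CYP2E1: 0.27 (unchanged)
Other: 0.07 (unchanged)
Relative clearance = 0.1056 + 0.27 + 0.07 = 0.4456.
Systemic exposure is inversely proportional to clearance, so the fold-change is 1 / 0.4456 = 2.24.

2.24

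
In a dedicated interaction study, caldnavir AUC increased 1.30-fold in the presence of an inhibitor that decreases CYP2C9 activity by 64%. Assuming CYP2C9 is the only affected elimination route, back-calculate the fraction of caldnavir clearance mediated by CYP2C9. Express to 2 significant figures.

0.36

Let x = fm,CYP2C9. Because AUC ∝ 1/CL, relative clearance fell to 1/1.30 = 0.7692.
Setting x·0.36 + (1 − x) = 0.7692 and solving: x = (0.7692 − 1)/(0.36 − 1) = 0.36.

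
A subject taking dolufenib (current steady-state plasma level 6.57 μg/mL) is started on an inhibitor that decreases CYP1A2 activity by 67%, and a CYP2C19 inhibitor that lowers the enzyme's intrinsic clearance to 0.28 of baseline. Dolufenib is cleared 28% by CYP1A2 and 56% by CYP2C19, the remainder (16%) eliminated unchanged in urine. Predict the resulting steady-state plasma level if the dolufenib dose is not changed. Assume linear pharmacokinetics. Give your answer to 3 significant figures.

16.1 μg/mL

The CYP1A2 pathway (28% of clearance) is reduced to 0.33× activity: 0.28 × 0.33 = 0.0924.
The CYP2C19 pathway (56% of clearance) is reduced to 0.28× activity: 0.56 × 0.28 = 0.1568.
Non-CYP routes (16%) are unchanged.
Relative clearance = 0.0924 + 0.1568 + 0.16 = 0.4092.
Steady-state plasma level ∝ 1/CL: new value = 6.57 / 0.4092 = 16.1 μg/mL.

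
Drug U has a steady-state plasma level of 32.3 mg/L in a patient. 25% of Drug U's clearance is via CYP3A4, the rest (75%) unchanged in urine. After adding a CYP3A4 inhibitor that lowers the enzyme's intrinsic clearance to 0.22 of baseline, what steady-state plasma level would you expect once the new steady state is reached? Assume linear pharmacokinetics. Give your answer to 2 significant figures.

The CYP3A4 pathway (25% of clearance) falls to 0.22× activity: 0.25 × 0.22 = 0.055.
The remaining 75% of clearance is unaffected.
Relative clearance = 0.055 + 0.75 = 0.805.
New steady-state plasma level = baseline ÷ relative clearance = 32.3 / 0.805 = 40 mg/L.

40 mg/L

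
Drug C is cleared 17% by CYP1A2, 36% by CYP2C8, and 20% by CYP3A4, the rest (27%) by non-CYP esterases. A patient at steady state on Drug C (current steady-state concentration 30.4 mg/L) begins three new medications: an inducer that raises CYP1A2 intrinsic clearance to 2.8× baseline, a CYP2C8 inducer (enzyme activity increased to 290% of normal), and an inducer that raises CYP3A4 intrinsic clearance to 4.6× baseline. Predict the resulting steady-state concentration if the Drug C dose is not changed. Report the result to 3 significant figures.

11.2 mg/L

The CYP1A2 pathway (17% of clearance) rises to 2.8× activity: 0.17 × 2.8 = 0.476.
The CYP2C8 pathway (36% of clearance) increases to 2.9× activity: 0.36 × 2.9 = 1.044.
The CYP3A4 pathway (20% of clearance) is boosted to 4.6× activity: 0.2 × 4.6 = 0.92.
Non-CYP routes (27%) are unchanged.
Relative clearance = 0.476 + 1.044 + 0.92 + 0.27 = 2.71.
Steady-state concentration ∝ 1/CL: new value = 30.4 / 2.71 = 11.2 mg/L.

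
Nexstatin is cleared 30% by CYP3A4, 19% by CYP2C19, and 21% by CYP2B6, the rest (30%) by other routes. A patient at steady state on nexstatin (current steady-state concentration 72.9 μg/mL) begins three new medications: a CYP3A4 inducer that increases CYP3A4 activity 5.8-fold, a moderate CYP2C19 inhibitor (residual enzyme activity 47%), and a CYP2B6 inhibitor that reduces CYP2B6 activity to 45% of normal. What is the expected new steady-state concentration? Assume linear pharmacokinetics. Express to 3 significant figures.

32.8 μg/mL

The CYP3A4 pathway (30% of clearance) is boosted to 5.8× activity: 0.3 × 5.8 = 1.74.
The CYP2C19 pathway (19% of clearance) drops to 0.47× activity: 0.19 × 0.47 = 0.0893.
The CYP2B6 pathway (21% of clearance) falls to 0.45× activity: 0.21 × 0.45 = 0.0945.
Non-CYP routes (30%) are unchanged.
Relative clearance = 1.74 + 0.0893 + 0.0945 + 0.3 = 2.2238.
Dividing the baseline by the relative clearance: 72.9 / 2.2238 = 32.8 μg/mL.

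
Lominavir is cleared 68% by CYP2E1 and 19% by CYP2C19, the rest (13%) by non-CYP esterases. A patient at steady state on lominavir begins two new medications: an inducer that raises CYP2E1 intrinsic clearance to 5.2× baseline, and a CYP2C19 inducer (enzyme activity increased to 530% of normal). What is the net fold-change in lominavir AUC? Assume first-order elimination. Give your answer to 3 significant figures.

CYP2E1: 0.68 × 5.2 = 3.536
CYP2C19: 0.19 × 5.3 = 1.007
Other: 0.13 (unchanged)
CL_new/CL_old = 3.536 + 1.007 + 0.13 = 4.673.
Because AUC varies inversely with clearance, the combined effect is 1 / 4.673 = 0.214.

0.214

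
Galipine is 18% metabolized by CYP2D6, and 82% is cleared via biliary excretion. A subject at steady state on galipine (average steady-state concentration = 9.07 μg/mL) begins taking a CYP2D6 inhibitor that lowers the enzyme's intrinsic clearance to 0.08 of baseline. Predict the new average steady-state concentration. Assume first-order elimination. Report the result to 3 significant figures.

10.9 μg/mL

The CYP2D6 pathway (18% of clearance) drops to 0.08× activity: 0.18 × 0.08 = 0.0144.
The remaining 82% of clearance is unaffected.
New clearance relative to baseline: 0.0144 + 0.82 = 0.8344.
With dosing unchanged, average steady-state concentration scales as 1/CL: 9.07 / 0.8344 = 10.9 μg/mL.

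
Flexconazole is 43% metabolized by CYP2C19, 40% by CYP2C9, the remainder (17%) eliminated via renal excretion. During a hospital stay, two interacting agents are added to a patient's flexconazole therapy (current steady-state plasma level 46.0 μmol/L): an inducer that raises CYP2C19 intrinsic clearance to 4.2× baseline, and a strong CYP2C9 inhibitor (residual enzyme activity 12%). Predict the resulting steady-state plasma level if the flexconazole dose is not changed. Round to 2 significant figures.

CYP2C19: 0.43 × 4.2 = 1.806
CYP2C9: 0.4 × 0.12 = 0.048
Other: 0.17 (unchanged)
CL_new/CL_old = 1.806 + 0.048 + 0.17 = 2.024.
Dividing the baseline by the relative clearance: 46.0 / 2.024 = 23 μmol/L.

23 μmol/L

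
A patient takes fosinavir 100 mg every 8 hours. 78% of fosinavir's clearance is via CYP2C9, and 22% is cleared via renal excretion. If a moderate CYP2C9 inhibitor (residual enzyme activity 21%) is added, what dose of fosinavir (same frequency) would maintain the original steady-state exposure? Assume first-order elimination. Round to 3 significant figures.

The CYP2C9 pathway (78% of clearance) falls to 0.21× activity: 0.78 × 0.21 = 0.1638.
Non-CYP routes (22%) are unchanged.
CL_new/CL_old = 0.1638 + 0.22 = 0.3838.
Css,avg = (dose rate)/CL, so holding Css fixed requires dose ∝ CL: 100 × 0.3838 = 38.4 mg.

38.4 mg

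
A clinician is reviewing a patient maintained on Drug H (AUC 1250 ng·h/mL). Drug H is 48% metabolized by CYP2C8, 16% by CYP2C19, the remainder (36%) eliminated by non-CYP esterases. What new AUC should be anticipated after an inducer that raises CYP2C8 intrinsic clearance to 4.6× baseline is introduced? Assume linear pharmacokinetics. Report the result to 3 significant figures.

458 ng·h/mL

CYP2C8: 0.48 × 4.6 = 2.208
CYP2C19: 0.16 (unchanged)
Other: 0.36 (unchanged)
Relative clearance = 2.208 + 0.16 + 0.36 = 2.728.
New AUC = baseline ÷ relative clearance = 1250 / 2.728 = 458 ng·h/mL.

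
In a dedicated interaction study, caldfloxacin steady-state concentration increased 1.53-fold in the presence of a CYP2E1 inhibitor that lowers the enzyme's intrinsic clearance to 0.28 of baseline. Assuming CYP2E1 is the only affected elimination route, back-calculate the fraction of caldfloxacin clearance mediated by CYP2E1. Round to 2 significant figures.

Let x = fm,CYP2E1. Because steady-state concentration ∝ 1/CL, relative clearance fell to 1/1.53 = 0.6536.
Only the CYP2E1 route changed, so 0.6536 = x·0.28 + (1 − x), giving x = 0.48.

0.48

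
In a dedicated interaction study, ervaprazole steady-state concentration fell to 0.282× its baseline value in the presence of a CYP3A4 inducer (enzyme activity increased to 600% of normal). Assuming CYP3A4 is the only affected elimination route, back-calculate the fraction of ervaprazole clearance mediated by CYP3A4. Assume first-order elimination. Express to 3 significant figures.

0.509

Let fm be the CYP3A4 fraction. New clearance relative to baseline = fm × 6 + (1 − fm).
Steady-state concentration ratio = 1 / (new CL fraction), so new CL fraction = 1 / 0.282 = 3.546.
fm × 6 + 1 − fm = 3.546  ⇒  fm × (6 − 1) = 2.546  ⇒  fm = 0.509.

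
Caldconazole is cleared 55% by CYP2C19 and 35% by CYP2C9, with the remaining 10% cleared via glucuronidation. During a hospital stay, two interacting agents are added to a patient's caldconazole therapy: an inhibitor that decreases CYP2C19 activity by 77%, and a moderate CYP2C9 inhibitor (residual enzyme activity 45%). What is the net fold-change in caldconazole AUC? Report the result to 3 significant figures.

2.60

The CYP2C19 pathway (55% of clearance) falls to 0.23× activity: 0.55 × 0.23 = 0.1265.
The CYP2C9 pathway (35% of clearance) falls to 0.45× activity: 0.35 × 0.45 = 0.1575.
Non-CYP routes (10%) are unchanged.
New clearance relative to baseline: 0.1265 + 0.1575 + 0.1 = 0.384.
Because AUC varies inversely with clearance, the combined effect is 1 / 0.384 = 2.60.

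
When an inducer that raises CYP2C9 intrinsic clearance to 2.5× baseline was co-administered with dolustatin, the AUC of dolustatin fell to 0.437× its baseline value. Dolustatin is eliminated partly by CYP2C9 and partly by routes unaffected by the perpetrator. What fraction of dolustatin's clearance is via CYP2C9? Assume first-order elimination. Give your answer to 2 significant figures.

Write x for the fraction cleared via CYP2C9. The observed AUC change means clearance rose to 1/0.437 = 2.288 of baseline.
Only the CYP2C9 route changed, so 2.288 = x·2.5 + (1 − x), giving x = 0.86.

0.86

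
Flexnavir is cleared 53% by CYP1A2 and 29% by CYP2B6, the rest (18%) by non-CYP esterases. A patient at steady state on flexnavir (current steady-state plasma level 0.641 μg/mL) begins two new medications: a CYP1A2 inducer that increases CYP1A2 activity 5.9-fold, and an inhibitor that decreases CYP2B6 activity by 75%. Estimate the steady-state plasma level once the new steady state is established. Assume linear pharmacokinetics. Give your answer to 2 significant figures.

0.19 μg/mL

The CYP1A2 pathway (53% of clearance) increases to 5.9× activity: 0.53 × 5.9 = 3.127.
The CYP2B6 pathway (29% of clearance) is reduced to 0.25× activity: 0.29 × 0.25 = 0.0725.
The remaining 18% of clearance is unaffected.
CL_new/CL_old = 3.127 + 0.0725 + 0.18 = 3.3795.
Steady-state plasma level ∝ 1/CL: new value = 0.641 / 3.3795 = 0.19 μg/mL.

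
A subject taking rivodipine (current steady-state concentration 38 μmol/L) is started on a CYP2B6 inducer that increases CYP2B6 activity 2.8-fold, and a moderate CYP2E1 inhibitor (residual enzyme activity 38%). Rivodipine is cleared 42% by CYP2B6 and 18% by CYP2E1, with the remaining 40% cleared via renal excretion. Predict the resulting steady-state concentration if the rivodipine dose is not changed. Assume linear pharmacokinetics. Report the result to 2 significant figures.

The CYP2B6 pathway (42% of clearance) increases to 2.8× activity: 0.42 × 2.8 = 1.176.
The CYP2E1 pathway (18% of clearance) drops to 0.38× activity: 0.18 × 0.38 = 0.0684.
The remaining 40% of clearance is unaffected.
New clearance relative to baseline: 1.176 + 0.0684 + 0.4 = 1.6444.
Dividing the baseline by the relative clearance: 38 / 1.6444 = 23 μmol/L.

23 μmol/L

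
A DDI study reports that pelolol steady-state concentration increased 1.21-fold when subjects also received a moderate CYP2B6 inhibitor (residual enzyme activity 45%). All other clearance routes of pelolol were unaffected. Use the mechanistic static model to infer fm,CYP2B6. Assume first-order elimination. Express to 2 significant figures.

CL'/CL = 1 / 1.21 = 0.8264
0.45·fm + (1 − fm) = 0.8264
fm = (0.8264 − 1) / (0.45 − 1) = 0.32

0.32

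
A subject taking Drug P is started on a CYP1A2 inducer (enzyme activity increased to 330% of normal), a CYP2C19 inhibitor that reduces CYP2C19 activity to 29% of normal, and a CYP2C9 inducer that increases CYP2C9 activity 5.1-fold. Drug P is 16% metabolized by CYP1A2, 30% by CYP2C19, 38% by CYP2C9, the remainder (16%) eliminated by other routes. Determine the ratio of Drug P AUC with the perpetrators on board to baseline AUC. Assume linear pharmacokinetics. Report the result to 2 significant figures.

0.37

The CYP1A2 pathway (16% of clearance) rises to 3.3× activity: 0.16 × 3.3 = 0.528.
The CYP2C19 pathway (30% of clearance) is reduced to 0.29× activity: 0.3 × 0.29 = 0.087.
The CYP2C9 pathway (38% of clearance) increases to 5.1× activity: 0.38 × 5.1 = 1.938.
The remaining 16% of clearance is unaffected.
CL_new/CL_old = 0.528 + 0.087 + 1.938 + 0.16 = 2.713.
Because AUC varies inversely with clearance, the combined effect is 1 / 2.713 = 0.37.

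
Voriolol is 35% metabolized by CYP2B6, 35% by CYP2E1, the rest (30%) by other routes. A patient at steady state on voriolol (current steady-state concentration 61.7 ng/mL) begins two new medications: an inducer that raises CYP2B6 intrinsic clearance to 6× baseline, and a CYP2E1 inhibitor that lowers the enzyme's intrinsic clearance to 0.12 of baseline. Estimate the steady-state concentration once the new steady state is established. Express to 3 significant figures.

CYP2B6: 0.35 × 6 = 2.1
CYP2E1: 0.35 × 0.12 = 0.042
Other: 0.3 (unchanged)
New clearance relative to baseline: 2.1 + 0.042 + 0.3 = 2.442.
New steady-state concentration = 61.7 / 2.442 = 25.3 ng/mL (concentration scales inversely with clearance).

25.3 ng/mL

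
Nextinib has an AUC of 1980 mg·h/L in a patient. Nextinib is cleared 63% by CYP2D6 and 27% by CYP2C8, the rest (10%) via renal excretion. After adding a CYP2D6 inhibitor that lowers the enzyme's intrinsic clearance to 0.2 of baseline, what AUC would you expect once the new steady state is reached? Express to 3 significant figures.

3.99 × 10³ mg·h/L

The CYP2D6 pathway (63% of clearance) drops to 0.2× activity: 0.63 × 0.2 = 0.126.
CYP2C8 (27%) and the residual 10% are unaffected.
CL_new/CL_old = 0.126 + 0.27 + 0.1 = 0.496.
New AUC = baseline ÷ relative clearance = 1980 / 0.496 = 3.99 × 10³ mg·h/L.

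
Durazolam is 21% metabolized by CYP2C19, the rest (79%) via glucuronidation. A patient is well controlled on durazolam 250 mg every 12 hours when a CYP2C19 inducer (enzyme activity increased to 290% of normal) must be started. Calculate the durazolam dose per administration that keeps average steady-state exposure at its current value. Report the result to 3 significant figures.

350 mg

CYP2C19: 0.21 × 2.9 = 0.609
Other: 0.79 (unchanged)
CL_new/CL_old = 0.609 + 0.79 = 1.399.
Exposure is unchanged when dose changes in proportion to clearance. New dose = 250 mg × 1.399 = 350 mg.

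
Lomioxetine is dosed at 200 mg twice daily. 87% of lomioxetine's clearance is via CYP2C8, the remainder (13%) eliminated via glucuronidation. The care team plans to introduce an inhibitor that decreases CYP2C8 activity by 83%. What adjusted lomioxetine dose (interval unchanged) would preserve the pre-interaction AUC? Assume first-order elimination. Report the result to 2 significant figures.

56 mg

The CYP2C8 pathway (87% of clearance) falls to 0.17× activity: 0.87 × 0.17 = 0.1479.
The remaining 13% of clearance is unaffected.
New clearance relative to baseline: 0.1479 + 0.13 = 0.2779.
To maintain the same steady-state level, dose must scale with clearance: new dose = 200 × 0.2779 = 56 mg.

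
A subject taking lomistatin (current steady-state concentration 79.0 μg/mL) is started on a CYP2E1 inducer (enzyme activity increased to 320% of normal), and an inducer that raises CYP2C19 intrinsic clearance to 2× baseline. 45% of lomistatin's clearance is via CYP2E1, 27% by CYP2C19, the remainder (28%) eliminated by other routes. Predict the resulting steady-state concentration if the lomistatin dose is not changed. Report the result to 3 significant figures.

The CYP2E1 pathway (45% of clearance) rises to 3.2× activity: 0.45 × 3.2 = 1.44.
The CYP2C19 pathway (27% of clearance) is boosted to 2× activity: 0.27 × 2 = 0.54.
The remaining 28% of clearance is unaffected.
Relative clearance = 1.44 + 0.54 + 0.28 = 2.26.
New steady-state concentration = 79.0 / 2.26 = 35.0 μg/mL (concentration scales inversely with clearance).

35.0 μg/mL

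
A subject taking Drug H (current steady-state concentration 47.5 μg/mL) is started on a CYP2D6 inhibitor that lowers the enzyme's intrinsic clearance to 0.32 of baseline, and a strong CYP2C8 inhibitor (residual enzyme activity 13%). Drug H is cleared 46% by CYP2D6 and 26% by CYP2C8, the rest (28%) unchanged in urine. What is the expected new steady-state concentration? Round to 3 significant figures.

CYP2D6: 0.46 × 0.32 = 0.1472
CYP2C8: 0.26 × 0.13 = 0.0338
Other: 0.28 (unchanged)
New clearance relative to baseline: 0.1472 + 0.0338 + 0.28 = 0.461.
Dividing the baseline by the relative clearance: 47.5 / 0.461 = 103 μg/mL.

103 μg/mL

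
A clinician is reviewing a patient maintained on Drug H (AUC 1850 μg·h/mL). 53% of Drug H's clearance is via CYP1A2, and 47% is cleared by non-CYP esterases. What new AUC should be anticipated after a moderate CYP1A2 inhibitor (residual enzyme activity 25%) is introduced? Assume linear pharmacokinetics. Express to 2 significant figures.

The CYP1A2 pathway (53% of clearance) drops to 0.25× activity: 0.53 × 0.25 = 0.1325.
The remaining 47% of clearance is unaffected.
Relative clearance = 0.1325 + 0.47 = 0.6025.
With dosing unchanged, AUC scales as 1/CL: 1850 / 0.6025 = 3.1 × 10³ μg·h/mL.

3.1 × 10³ μg·h/mL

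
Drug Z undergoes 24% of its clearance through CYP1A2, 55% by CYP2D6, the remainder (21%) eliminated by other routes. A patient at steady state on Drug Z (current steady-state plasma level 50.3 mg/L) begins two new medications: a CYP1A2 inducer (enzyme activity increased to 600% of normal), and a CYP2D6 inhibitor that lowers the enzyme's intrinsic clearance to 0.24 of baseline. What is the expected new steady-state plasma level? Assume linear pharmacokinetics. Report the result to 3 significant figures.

The CYP1A2 pathway (24% of clearance) is boosted to 6× activity: 0.24 × 6 = 1.44.
The CYP2D6 pathway (55% of clearance) falls to 0.24× activity: 0.55 × 0.24 = 0.132.
Non-CYP routes (21%) are unchanged.
CL_new/CL_old = 1.44 + 0.132 + 0.21 = 1.782.
Dividing the baseline by the relative clearance: 50.3 / 1.782 = 28.2 mg/L.

28.2 mg/L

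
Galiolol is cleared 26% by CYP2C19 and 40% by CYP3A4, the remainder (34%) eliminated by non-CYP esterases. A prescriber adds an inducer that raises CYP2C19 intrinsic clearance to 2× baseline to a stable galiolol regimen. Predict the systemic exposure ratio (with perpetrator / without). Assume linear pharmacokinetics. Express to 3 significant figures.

The CYP2C19 pathway (26% of clearance) is boosted to 2× activity: 0.26 × 2 = 0.52.
CYP3A4 (40%) and the residual 34% are unaffected.
New clearance relative to baseline: 0.52 + 0.4 + 0.34 = 1.26.
Systemic exposure is inversely proportional to clearance, so the fold-change is 1 / 1.26 = 0.794.

0.794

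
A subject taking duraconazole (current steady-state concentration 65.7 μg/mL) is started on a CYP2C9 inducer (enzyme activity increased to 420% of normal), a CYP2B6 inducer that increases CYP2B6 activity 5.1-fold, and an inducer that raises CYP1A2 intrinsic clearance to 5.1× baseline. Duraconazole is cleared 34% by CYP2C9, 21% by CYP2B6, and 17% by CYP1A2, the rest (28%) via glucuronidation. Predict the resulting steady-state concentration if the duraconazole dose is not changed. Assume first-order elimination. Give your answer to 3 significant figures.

CYP2C9: 0.34 × 4.2 = 1.428
CYP2B6: 0.21 × 5.1 = 1.071
CYP1A2: 0.17 × 5.1 = 0.867
Other: 0.28 (unchanged)
New clearance relative to baseline: 1.428 + 1.071 + 0.867 + 0.28 = 3.646.
Dividing the baseline by the relative clearance: 65.7 / 3.646 = 18.0 μg/mL.

18.0 μg/mL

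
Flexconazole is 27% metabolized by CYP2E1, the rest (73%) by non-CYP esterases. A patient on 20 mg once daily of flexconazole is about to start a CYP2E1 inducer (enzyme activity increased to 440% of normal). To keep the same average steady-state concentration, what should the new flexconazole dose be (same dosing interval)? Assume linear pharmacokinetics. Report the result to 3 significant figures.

CYP2E1: 0.27 × 4.4 = 1.188
Other: 0.73 (unchanged)
CL_new/CL_old = 1.188 + 0.73 = 1.918.
Css,avg = (dose rate)/CL, so holding Css fixed requires dose ∝ CL: 20 × 1.918 = 38.4 mg.

38.4 mg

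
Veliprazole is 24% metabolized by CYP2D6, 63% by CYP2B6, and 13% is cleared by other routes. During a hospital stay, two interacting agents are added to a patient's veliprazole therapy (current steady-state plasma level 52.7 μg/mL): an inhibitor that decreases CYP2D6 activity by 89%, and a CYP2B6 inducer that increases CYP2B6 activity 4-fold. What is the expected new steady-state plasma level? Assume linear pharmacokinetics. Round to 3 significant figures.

19.7 μg/mL

The CYP2D6 pathway (24% of clearance) falls to 0.11× activity: 0.24 × 0.11 = 0.0264.
The CYP2B6 pathway (63% of clearance) rises to 4× activity: 0.63 × 4 = 2.52.
Non-CYP routes (13%) are unchanged.
CL_new/CL_old = 0.0264 + 2.52 + 0.13 = 2.6764.
Steady-state plasma level ∝ 1/CL: new value = 52.7 / 2.6764 = 19.7 μg/mL.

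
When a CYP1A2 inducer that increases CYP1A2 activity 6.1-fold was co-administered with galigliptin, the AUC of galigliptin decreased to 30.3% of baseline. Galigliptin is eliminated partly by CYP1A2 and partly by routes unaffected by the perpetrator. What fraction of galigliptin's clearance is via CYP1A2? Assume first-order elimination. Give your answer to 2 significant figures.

Write x for the fraction cleared via CYP1A2. The observed AUC change means clearance rose to 1/0.303 = 3.3 of baseline.
Only the CYP1A2 route changed, so 3.3 = x·6.1 + (1 − x), giving x = 0.45.

0.45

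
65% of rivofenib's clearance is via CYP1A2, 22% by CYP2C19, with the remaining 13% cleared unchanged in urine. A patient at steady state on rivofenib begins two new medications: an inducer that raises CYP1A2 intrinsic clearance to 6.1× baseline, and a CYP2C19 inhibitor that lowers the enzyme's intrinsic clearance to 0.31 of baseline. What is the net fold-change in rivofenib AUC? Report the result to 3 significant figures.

0.240

The CYP1A2 pathway (65% of clearance) increases to 6.1× activity: 0.65 × 6.1 = 3.965.
The CYP2C19 pathway (22% of clearance) is reduced to 0.31× activity: 0.22 × 0.31 = 0.0682.
Non-CYP routes (13%) are unchanged.
New clearance relative to baseline: 3.965 + 0.0682 + 0.13 = 4.1632.
Because AUC varies inversely with clearance, the combined effect is 1 / 4.1632 = 0.240.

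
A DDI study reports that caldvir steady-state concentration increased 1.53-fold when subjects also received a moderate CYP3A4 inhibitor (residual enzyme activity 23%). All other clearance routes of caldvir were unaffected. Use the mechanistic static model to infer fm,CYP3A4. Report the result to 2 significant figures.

0.45

CL'/CL = 1 / 1.53 = 0.6536
0.23·fm + (1 − fm) = 0.6536
fm = (0.6536 − 1) / (0.23 − 1) = 0.45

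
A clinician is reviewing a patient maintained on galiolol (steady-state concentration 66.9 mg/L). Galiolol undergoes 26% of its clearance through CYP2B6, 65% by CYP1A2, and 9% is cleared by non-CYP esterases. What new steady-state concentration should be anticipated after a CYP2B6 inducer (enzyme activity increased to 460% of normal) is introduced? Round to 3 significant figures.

CYP2B6: 0.26 × 4.6 = 1.196
CYP1A2: 0.65 (unchanged)
Other: 0.09 (unchanged)
CL_new/CL_old = 1.196 + 0.65 + 0.09 = 1.936.
With dosing unchanged, steady-state concentration scales as 1/CL: 66.9 / 1.936 = 34.6 mg/L.

34.6 mg/L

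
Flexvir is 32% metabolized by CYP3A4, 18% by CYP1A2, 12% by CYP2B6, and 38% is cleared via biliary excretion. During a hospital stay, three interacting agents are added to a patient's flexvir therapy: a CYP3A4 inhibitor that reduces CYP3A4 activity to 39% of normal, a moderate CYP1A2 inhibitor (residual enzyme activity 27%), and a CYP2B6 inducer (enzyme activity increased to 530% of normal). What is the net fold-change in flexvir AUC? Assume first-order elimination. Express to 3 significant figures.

0.841

The CYP3A4 pathway (32% of clearance) is reduced to 0.39× activity: 0.32 × 0.39 = 0.1248.
The CYP1A2 pathway (18% of clearance) drops to 0.27× activity: 0.18 × 0.27 = 0.0486.
The CYP2B6 pathway (12% of clearance) is boosted to 5.3× activity: 0.12 × 5.3 = 0.636.
The remaining 38% of clearance is unaffected.
New clearance relative to baseline: 0.1248 + 0.0486 + 0.636 + 0.38 = 1.1894.
Net AUC ratio = 1 / 1.1894 = 0.841.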